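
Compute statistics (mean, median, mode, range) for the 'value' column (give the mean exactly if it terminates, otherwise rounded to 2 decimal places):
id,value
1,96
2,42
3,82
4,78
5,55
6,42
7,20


Data: [96, 42, 82, 78, 55, 42, 20]
Count: 7
Sum: 415
Mean: 415/7 ≈ 59.29 (rounded to 2 decimal places)
Sorted: [20, 42, 42, 55, 78, 82, 96]
Median: 55.0
Mode: 42 (2 times)
Range: 96 - 20 = 76
Min: 20, Max: 96

mean≈59.29, median=55.0, mode=42, range=76


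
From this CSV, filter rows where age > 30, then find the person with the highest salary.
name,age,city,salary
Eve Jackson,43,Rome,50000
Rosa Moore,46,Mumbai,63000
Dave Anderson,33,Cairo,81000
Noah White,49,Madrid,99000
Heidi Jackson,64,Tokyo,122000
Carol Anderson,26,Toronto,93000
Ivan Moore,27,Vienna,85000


Filter: age > 30
Sort by: salary (descending)

Filtered records (5):
  Heidi Jackson, age 64, salary $122000
  Noah White, age 49, salary $99000
  Dave Anderson, age 33, salary $81000
  Rosa Moore, age 46, salary $63000
  Eve Jackson, age 43, salary $50000

Highest salary: Heidi Jackson ($122000)

Heidi Jackson


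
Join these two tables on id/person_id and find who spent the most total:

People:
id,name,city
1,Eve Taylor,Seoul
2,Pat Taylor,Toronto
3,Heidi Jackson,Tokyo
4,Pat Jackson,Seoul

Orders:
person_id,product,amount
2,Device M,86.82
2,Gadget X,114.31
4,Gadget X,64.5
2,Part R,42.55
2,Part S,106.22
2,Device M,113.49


Join on: people.id = orders.person_id

Joined rows:
  Pat Taylor (Toronto) bought Device M for $86.82
  Pat Taylor (Toronto) bought Gadget X for $114.31
  Pat Jackson (Seoul) bought Gadget X for $64.5
  Pat Taylor (Toronto) bought Part R for $42.55
  Pat Taylor (Toronto) bought Part S for $106.22
  Pat Taylor (Toronto) bought Device M for $113.49

Total per person:
  Pat Taylor: $463.39
  Pat Jackson: $64.50

Top spender: Pat Taylor ($463.39)

Pat Taylor ($463.39)


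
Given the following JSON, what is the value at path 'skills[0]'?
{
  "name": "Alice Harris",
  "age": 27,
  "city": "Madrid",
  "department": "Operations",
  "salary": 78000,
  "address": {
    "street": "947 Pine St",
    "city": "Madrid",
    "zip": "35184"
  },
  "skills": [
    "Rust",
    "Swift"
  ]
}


Query: skills[0]
Path: skills -> first element
Value: Rust

Rust


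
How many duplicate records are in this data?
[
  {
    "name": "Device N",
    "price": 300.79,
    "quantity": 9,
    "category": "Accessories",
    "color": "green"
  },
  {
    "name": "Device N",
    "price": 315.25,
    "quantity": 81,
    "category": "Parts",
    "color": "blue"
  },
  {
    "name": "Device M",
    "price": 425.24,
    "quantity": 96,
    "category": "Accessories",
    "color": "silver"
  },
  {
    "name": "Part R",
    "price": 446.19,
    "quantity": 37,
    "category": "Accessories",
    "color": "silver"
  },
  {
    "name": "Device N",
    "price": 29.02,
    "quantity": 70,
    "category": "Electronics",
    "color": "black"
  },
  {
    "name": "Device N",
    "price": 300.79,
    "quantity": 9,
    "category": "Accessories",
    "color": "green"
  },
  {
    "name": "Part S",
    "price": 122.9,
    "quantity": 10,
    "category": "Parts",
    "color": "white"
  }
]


Checking 7 records for duplicates:

  Row 1: Device N ($300.79, qty 9)
  Row 2: Device N ($315.25, qty 81)
  Row 3: Device M ($425.24, qty 96)
  Row 4: Part R ($446.19, qty 37)
  Row 5: Device N ($29.02, qty 70)
  Row 6: Device N ($300.79, qty 9) <-- DUPLICATE
  Row 7: Part S ($122.9, qty 10)

Duplicates found: 1
Unique records: 6

1 duplicates, 6 unique


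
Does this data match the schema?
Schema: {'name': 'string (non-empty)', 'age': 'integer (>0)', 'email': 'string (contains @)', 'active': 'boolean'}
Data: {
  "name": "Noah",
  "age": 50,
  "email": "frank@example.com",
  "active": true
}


Validating each field against schema:
  name: OK (non-empty string)
  age: OK (positive integer)
  email: OK (string with @)
  active: OK (boolean)

Result: VALID

VALID


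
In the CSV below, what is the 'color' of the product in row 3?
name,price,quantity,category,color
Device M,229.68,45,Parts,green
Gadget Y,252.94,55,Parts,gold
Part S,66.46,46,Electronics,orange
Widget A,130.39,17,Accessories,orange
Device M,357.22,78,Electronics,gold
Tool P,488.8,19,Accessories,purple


Query: Row 3 ('Part S'), column 'color'
Value: orange

orange


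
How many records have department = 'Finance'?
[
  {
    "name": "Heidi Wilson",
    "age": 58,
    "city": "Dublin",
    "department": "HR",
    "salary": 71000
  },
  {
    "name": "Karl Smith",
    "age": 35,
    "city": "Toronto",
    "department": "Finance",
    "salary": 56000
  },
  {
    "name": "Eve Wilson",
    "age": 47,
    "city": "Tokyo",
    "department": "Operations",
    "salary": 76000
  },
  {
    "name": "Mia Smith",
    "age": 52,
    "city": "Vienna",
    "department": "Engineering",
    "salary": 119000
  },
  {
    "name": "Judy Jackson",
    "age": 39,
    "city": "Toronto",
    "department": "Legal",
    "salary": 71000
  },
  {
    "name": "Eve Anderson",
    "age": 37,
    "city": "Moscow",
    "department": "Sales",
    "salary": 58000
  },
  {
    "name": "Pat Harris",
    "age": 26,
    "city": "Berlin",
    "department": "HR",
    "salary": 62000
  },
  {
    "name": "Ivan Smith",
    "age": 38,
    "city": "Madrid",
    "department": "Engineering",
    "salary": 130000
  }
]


Data: 8 records
Condition: department = 'Finance'

Checking each record:
  Heidi Wilson: HR
  Karl Smith: Finance MATCH
  Eve Wilson: Operations
  Mia Smith: Engineering
  Judy Jackson: Legal
  Eve Anderson: Sales
  Pat Harris: HR
  Ivan Smith: Engineering

Count: 1

1


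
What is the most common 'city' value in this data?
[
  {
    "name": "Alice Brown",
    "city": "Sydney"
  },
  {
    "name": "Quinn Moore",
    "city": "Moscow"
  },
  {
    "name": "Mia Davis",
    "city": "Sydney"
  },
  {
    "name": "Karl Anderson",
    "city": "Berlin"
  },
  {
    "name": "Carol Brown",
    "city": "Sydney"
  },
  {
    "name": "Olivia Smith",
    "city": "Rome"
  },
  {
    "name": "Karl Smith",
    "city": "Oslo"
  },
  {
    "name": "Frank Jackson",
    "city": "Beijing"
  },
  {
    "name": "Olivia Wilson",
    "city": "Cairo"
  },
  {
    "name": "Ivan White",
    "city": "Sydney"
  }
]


Counting 'city' values across 10 records:

  Sydney: 4 ####
  Moscow: 1 #
  Berlin: 1 #
  Rome: 1 #
  Oslo: 1 #
  Beijing: 1 #
  Cairo: 1 #

Most common: Sydney (4 times)

Sydney (4 times)


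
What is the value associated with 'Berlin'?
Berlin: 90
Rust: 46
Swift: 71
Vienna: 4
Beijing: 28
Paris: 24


Looking up key 'Berlin'
Value: 90

90


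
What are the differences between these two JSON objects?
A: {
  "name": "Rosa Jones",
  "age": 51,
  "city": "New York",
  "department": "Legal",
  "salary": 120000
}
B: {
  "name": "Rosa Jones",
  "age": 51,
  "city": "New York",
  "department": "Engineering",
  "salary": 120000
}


Comparing each field (in key order):
  name: same
  age: same
  city: same
  department: DIFFERENT
  salary: same
Differences:
  department: Legal -> Engineering

1 field(s) changed

1 change: department


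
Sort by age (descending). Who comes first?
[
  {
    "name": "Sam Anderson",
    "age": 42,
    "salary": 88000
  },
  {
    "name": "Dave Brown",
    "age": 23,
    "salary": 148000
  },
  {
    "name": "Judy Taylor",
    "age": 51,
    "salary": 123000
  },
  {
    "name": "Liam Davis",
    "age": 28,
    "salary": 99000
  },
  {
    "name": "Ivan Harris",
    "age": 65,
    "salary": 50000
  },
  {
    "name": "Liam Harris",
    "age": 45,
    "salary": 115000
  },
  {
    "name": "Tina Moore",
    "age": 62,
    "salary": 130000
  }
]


Sort by: age (descending)

Sorted order:
  1. Ivan Harris (age = 65)
  2. Tina Moore (age = 62)
  3. Judy Taylor (age = 51)
  4. Liam Harris (age = 45)
  5. Sam Anderson (age = 42)
  6. Liam Davis (age = 28)
  7. Dave Brown (age = 23)

First: Ivan Harris

Ivan Harris


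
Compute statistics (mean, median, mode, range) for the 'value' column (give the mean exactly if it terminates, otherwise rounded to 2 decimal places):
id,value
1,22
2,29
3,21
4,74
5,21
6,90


Data: [22, 29, 21, 74, 21, 90]
Count: 6
Sum: 257
Mean: 257/6 ≈ 42.83 (rounded to 2 decimal places)
Sorted: [21, 21, 22, 29, 74, 90]
Median: 25.5
Mode: 21 (2 times)
Range: 90 - 21 = 69
Min: 21, Max: 90

mean≈42.83, median=25.5, mode=21, range=69


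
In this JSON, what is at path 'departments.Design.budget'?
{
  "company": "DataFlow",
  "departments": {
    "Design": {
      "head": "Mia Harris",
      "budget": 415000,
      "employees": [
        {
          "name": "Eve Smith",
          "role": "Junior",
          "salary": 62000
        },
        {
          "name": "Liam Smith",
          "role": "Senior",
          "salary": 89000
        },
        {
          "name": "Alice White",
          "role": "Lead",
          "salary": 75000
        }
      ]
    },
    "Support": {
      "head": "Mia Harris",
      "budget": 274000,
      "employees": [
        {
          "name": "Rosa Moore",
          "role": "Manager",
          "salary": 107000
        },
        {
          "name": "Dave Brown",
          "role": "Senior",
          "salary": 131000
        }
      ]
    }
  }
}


Path: departments.Design.budget

Navigate:
  -> departments
  -> Design
  -> budget = 415000

415000


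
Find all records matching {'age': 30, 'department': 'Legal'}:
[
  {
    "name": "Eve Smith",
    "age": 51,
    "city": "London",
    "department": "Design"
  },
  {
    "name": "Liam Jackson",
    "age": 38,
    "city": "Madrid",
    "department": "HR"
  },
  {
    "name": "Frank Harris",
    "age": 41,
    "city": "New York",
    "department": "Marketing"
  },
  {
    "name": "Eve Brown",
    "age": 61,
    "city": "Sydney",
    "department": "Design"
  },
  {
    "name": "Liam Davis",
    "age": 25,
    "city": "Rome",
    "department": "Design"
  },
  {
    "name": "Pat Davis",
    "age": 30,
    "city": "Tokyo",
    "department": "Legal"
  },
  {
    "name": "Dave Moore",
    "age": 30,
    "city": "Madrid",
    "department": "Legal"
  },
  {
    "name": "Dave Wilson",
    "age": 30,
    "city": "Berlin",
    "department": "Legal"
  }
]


Search criteria: {'age': 30, 'department': 'Legal'}

Checking 8 records:
  Eve Smith: {age: 51, department: Design}
  Liam Jackson: {age: 38, department: HR}
  Frank Harris: {age: 41, department: Marketing}
  Eve Brown: {age: 61, department: Design}
  Liam Davis: {age: 25, department: Design}
  Pat Davis: {age: 30, department: Legal} <-- MATCH
  Dave Moore: {age: 30, department: Legal} <-- MATCH
  Dave Wilson: {age: 30, department: Legal} <-- MATCH

Matches: ["Pat Davis", "Dave Moore", "Dave Wilson"]

["Pat Davis", "Dave Moore", "Dave Wilson"]


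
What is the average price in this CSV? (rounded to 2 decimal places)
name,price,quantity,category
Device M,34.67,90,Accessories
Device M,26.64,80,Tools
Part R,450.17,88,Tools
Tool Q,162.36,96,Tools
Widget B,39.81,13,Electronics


Computing average price:
Values: [34.67, 26.64, 450.17, 162.36, 39.81]
Sum = 713.65
Count = 5
Average = 713.65/5 = 142.73

142.73


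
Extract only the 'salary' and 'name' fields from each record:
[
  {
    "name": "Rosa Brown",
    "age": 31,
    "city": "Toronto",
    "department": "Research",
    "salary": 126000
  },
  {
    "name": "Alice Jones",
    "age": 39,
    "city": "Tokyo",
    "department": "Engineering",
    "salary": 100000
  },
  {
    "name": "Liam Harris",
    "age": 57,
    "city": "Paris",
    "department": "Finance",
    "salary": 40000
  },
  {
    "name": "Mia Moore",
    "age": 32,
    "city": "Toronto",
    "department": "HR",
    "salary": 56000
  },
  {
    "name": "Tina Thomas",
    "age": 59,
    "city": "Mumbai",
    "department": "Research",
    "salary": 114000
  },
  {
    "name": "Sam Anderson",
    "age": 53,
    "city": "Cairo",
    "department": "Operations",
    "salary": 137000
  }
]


Original: 6 records with fields: name, age, city, department, salary
Keep: ['salary', 'name']
Drop: ['age', 'city', 'department']
Result: 6 records, 2 fields each

[
  {
    "salary": 126000,
    "name": "Rosa Brown"
  },
  {
    "salary": 100000,
    "name": "Alice Jones"
  },
  {
    "salary": 40000,
    "name": "Liam Harris"
  },
  {
    "salary": 56000,
    "name": "Mia Moore"
  },
  {
    "salary": 114000,
    "name": "Tina Thomas"
  },
  {
    "salary": 137000,
    "name": "Sam Anderson"
  }
]


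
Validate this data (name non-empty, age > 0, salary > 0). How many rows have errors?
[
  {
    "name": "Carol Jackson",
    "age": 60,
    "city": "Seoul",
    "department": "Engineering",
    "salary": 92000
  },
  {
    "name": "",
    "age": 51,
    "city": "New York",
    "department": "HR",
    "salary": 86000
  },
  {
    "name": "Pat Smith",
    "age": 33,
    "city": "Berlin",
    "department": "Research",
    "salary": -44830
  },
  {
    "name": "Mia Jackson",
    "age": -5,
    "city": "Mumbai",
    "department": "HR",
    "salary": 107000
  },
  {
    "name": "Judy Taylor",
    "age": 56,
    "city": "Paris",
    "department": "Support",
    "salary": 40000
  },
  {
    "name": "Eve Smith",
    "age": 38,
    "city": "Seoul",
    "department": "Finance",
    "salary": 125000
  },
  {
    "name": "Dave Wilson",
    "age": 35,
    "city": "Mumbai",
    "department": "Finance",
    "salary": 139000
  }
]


Validating 7 records:
Rules: name non-empty, age > 0, salary > 0

  Row 1 (Carol Jackson): OK
  Row 2 (???): empty name
  Row 3 (Pat Smith): negative salary: -44830
  Row 4 (Mia Jackson): negative age: -5
  Row 5 (Judy Taylor): OK
  Row 6 (Eve Smith): OK
  Row 7 (Dave Wilson): OK

Total errors: 3

3 errors


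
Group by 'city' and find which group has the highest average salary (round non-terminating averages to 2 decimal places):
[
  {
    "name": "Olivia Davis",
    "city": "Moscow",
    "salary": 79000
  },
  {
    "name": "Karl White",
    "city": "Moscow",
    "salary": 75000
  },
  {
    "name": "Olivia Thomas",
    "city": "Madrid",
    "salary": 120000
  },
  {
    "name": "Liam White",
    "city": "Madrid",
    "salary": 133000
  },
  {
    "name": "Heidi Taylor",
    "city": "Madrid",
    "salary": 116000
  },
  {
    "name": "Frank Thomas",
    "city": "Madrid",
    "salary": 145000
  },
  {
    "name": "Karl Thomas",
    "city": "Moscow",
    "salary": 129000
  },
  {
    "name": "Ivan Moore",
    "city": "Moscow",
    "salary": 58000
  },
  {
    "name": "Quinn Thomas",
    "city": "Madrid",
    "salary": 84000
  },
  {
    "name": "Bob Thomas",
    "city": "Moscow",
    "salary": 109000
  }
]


Group by: city

Groups:
  Madrid: 5 people, avg salary = 598000/5 = $119600
  Moscow: 5 people, avg salary = 450000/5 = $90000

Highest average salary: Madrid ($119600)

Madrid ($119600)


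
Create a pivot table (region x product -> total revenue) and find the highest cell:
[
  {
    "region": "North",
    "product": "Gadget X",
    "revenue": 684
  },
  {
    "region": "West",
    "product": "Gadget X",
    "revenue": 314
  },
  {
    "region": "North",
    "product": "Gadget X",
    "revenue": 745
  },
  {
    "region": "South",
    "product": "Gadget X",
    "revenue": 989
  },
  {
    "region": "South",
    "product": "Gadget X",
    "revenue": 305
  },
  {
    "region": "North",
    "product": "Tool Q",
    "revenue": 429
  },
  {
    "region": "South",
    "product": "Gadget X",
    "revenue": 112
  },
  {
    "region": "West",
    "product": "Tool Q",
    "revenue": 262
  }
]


Pivot: region (rows) x product (columns) -> total revenue

     Gadget X      Tool Q      
North         1429           429  
South         1406             0  
West           314           262  

Highest: North / Gadget X = $1429

North / Gadget X = $1429


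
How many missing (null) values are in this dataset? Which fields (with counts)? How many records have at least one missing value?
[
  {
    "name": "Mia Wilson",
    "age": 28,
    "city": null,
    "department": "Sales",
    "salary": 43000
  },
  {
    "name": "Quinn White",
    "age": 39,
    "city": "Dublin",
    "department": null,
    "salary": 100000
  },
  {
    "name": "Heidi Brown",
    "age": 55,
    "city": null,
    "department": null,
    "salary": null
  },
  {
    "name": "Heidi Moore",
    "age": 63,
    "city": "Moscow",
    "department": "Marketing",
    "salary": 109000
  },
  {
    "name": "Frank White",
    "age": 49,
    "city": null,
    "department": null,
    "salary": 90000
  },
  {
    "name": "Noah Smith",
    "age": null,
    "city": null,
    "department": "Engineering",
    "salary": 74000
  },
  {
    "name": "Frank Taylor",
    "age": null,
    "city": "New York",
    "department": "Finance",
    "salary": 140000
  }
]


Checking for missing (null) values in 7 records:

  Mia Wilson: city
  Quinn White: department
  Heidi Brown: city, department, salary
  Heidi Moore: complete
  Frank White: city, department
  Noah Smith: age, city
  Frank Taylor: age

Per field:
  name: 0 missing
  age: 2 missing
  city: 4 missing
  department: 3 missing
  salary: 1 missing

Total missing values: 10
Records with any missing: 6

10 missing values (age: 2, city: 4, department: 3, salary: 1); 6 incomplete records


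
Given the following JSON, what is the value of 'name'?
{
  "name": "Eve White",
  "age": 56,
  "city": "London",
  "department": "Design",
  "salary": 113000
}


Looking up field 'name'
Value: Eve White

Eve White


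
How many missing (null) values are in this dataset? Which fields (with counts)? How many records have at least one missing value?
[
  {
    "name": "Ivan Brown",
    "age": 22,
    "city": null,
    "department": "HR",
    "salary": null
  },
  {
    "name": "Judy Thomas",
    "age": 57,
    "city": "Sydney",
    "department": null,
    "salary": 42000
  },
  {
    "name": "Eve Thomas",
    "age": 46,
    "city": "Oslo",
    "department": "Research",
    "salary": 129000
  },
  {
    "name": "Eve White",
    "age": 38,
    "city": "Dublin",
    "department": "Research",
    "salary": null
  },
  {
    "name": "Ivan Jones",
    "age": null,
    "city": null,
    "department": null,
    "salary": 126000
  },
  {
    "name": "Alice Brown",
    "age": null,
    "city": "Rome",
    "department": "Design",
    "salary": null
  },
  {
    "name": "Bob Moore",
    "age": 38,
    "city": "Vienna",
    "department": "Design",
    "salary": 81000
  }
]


Checking for missing (null) values in 7 records:

  Ivan Brown: city, salary
  Judy Thomas: department
  Eve Thomas: complete
  Eve White: salary
  Ivan Jones: age, city, department
  Alice Brown: age, salary
  Bob Moore: complete

Per field:
  name: 0 missing
  age: 2 missing
  city: 2 missing
  department: 2 missing
  salary: 3 missing

Total missing values: 9
Records with any missing: 5

9 missing values (age: 2, city: 2, department: 2, salary: 3); 5 incomplete records


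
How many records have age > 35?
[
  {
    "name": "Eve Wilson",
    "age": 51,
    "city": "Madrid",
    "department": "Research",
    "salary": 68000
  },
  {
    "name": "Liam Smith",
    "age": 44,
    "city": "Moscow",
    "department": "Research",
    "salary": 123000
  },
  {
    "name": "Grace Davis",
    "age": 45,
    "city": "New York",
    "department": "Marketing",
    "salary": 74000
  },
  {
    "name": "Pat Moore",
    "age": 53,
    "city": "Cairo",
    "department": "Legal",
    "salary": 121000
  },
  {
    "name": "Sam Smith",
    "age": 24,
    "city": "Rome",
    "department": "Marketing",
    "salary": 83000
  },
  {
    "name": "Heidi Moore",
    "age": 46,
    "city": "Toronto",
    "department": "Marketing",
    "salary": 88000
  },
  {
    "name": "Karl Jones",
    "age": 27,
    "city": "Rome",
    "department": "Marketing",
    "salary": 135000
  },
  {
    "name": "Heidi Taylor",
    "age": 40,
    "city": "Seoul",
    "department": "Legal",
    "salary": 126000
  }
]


Data: 8 records
Condition: age > 35

Checking each record:
  Eve Wilson: 51 MATCH
  Liam Smith: 44 MATCH
  Grace Davis: 45 MATCH
  Pat Moore: 53 MATCH
  Sam Smith: 24
  Heidi Moore: 46 MATCH
  Karl Jones: 27
  Heidi Taylor: 40 MATCH

Count: 6

6


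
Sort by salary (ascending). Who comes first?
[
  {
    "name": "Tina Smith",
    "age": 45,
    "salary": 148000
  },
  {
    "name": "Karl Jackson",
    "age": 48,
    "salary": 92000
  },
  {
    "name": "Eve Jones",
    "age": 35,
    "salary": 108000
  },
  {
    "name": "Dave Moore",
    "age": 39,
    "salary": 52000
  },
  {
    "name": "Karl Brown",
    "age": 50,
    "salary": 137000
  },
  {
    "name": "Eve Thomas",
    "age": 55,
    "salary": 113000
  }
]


Sort by: salary (ascending)

Sorted order:
  1. Dave Moore (salary = 52000)
  2. Karl Jackson (salary = 92000)
  3. Eve Jones (salary = 108000)
  4. Eve Thomas (salary = 113000)
  5. Karl Brown (salary = 137000)
  6. Tina Smith (salary = 148000)

First: Dave Moore

Dave Moore


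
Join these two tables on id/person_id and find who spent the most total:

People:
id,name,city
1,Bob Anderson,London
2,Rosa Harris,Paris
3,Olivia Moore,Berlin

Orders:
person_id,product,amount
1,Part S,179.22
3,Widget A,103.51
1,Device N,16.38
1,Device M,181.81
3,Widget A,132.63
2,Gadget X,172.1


Join on: people.id = orders.person_id

Joined rows:
  Bob Anderson (London) bought Part S for $179.22
  Olivia Moore (Berlin) bought Widget A for $103.51
  Bob Anderson (London) bought Device N for $16.38
  Bob Anderson (London) bought Device M for $181.81
  Olivia Moore (Berlin) bought Widget A for $132.63
  Rosa Harris (Paris) bought Gadget X for $172.1

Total per person:
  Bob Anderson: $377.41
  Olivia Moore: $236.14
  Rosa Harris: $172.10

Top spender: Bob Anderson ($377.41)

Bob Anderson ($377.41)


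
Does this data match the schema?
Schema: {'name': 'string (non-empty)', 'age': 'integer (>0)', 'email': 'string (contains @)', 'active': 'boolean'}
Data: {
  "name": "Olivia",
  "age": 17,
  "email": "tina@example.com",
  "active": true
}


Validating each field against schema:
  name: OK (non-empty string)
  age: OK (positive integer)
  email: OK (string with @)
  active: OK (boolean)

Result: VALID

VALID


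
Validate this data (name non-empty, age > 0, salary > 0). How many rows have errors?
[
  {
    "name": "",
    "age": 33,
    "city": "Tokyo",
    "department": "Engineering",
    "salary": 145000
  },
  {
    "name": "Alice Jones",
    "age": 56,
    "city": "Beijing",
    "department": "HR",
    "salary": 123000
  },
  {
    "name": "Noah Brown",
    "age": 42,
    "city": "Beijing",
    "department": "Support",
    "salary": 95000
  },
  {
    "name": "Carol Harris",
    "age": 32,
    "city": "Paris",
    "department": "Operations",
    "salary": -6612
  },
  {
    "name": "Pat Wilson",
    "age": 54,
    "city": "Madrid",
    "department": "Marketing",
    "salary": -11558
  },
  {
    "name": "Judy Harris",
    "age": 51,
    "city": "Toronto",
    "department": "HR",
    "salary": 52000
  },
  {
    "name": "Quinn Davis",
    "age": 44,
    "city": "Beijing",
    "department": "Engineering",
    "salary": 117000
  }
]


Validating 7 records:
Rules: name non-empty, age > 0, salary > 0

  Row 1 (???): empty name
  Row 2 (Alice Jones): OK
  Row 3 (Noah Brown): OK
  Row 4 (Carol Harris): negative salary: -6612
  Row 5 (Pat Wilson): negative salary: -11558
  Row 6 (Judy Harris): OK
  Row 7 (Quinn Davis): OK

Total errors: 3

3 errors


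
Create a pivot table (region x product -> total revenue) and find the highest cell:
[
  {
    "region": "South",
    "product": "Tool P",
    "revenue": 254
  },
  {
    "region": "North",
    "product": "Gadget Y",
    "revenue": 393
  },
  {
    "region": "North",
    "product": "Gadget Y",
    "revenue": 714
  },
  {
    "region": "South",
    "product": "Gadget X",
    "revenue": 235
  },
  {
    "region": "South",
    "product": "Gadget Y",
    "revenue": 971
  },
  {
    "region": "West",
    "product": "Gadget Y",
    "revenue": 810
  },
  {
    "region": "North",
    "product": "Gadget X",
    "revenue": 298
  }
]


Pivot: region (rows) x product (columns) -> total revenue

     Gadget X      Gadget Y      Tool P      
North          298          1107             0  
South          235           971           254  
West             0           810             0  

Highest: North / Gadget Y = $1107

North / Gadget Y = $1107


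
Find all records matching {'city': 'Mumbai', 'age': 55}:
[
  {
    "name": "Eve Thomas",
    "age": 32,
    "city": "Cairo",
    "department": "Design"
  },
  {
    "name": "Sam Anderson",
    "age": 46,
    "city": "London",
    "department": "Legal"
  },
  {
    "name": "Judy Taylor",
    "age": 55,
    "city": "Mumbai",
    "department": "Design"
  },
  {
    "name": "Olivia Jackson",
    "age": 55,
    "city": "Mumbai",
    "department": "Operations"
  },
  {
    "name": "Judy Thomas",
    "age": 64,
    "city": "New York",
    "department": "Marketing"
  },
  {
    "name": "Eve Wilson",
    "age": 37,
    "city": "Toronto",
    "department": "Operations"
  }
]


Search criteria: {'city': 'Mumbai', 'age': 55}

Checking 6 records:
  Eve Thomas: {city: Cairo, age: 32}
  Sam Anderson: {city: London, age: 46}
  Judy Taylor: {city: Mumbai, age: 55} <-- MATCH
  Olivia Jackson: {city: Mumbai, age: 55} <-- MATCH
  Judy Thomas: {city: New York, age: 64}
  Eve Wilson: {city: Toronto, age: 37}

Matches: ["Judy Taylor", "Olivia Jackson"]

["Judy Taylor", "Olivia Jackson"]


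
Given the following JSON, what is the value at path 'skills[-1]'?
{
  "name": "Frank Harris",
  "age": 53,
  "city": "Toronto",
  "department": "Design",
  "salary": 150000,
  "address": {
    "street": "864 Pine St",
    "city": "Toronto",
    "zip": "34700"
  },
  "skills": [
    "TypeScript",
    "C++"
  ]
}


Query: skills[-1]
Path: skills -> last element
Value: C++

C++


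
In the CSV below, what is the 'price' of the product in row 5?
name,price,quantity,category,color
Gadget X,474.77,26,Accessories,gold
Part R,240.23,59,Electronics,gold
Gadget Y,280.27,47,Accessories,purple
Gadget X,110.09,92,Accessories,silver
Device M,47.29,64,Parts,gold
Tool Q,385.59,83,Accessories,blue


Query: Row 5 ('Device M'), column 'price'
Value: 47.29

47.29


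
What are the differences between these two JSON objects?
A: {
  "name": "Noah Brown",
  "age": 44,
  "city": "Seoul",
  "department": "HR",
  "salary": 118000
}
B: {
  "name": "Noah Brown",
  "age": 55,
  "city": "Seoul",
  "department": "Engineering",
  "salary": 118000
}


Comparing each field (in key order):
  name: same
  age: DIFFERENT
  city: same
  department: DIFFERENT
  salary: same
Differences:
  age: 44 -> 55
  department: HR -> Engineering

2 field(s) changed

2 changes: age, department


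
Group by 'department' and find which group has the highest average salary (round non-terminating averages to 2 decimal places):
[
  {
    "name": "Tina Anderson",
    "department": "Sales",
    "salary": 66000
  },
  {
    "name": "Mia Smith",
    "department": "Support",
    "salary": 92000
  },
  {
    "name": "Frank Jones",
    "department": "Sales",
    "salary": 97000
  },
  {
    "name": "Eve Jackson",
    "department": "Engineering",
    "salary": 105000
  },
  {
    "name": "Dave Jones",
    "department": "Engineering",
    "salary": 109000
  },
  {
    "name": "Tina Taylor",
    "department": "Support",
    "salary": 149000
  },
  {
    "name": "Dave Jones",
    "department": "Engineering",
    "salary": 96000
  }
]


Group by: department

Groups:
  Engineering: 3 people, avg salary = 310000/3 ≈ $103333.33
  Sales: 2 people, avg salary = 163000/2 = $81500
  Support: 2 people, avg salary = 241000/2 = $120500

Highest average salary: Support ($120500)

Support ($120500)


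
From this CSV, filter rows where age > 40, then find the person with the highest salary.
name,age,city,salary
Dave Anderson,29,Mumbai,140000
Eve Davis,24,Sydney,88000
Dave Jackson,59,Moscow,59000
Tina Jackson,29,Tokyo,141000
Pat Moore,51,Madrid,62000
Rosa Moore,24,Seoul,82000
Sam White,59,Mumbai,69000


Filter: age > 40
Sort by: salary (descending)

Filtered records (3):
  Sam White, age 59, salary $69000
  Pat Moore, age 51, salary $62000
  Dave Jackson, age 59, salary $59000

Highest salary: Sam White ($69000)

Sam White


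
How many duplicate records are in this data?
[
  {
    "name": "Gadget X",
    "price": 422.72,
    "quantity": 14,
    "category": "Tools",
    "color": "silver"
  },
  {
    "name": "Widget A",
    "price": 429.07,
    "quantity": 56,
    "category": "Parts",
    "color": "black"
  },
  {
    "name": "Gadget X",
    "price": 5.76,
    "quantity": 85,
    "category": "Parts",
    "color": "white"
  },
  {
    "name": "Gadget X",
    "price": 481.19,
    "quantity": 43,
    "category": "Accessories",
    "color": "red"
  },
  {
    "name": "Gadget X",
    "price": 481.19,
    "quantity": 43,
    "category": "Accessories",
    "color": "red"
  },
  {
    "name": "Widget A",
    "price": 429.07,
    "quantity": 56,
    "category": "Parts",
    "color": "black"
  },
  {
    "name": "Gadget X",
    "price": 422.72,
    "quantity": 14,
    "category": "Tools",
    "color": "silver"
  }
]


Checking 7 records for duplicates:

  Row 1: Gadget X ($422.72, qty 14)
  Row 2: Widget A ($429.07, qty 56)
  Row 3: Gadget X ($5.76, qty 85)
  Row 4: Gadget X ($481.19, qty 43)
  Row 5: Gadget X ($481.19, qty 43) <-- DUPLICATE
  Row 6: Widget A ($429.07, qty 56) <-- DUPLICATE
  Row 7: Gadget X ($422.72, qty 14) <-- DUPLICATE

Duplicates found: 3
Unique records: 4

3 duplicates, 4 unique


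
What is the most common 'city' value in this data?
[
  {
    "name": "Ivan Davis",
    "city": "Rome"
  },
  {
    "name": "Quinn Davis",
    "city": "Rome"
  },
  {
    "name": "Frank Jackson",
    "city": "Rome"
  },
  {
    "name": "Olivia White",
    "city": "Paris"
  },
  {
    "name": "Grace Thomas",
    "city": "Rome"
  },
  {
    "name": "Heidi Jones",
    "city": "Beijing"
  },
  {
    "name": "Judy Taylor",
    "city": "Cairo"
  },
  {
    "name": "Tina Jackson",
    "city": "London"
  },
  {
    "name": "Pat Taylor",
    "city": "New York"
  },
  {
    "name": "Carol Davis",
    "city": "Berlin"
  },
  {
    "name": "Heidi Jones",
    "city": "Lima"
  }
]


Counting 'city' values across 11 records:

  Rome: 4 ####
  Paris: 1 #
  Beijing: 1 #
  Cairo: 1 #
  London: 1 #
  New York: 1 #
  Berlin: 1 #
  Lima: 1 #

Most common: Rome (4 times)

Rome (4 times)


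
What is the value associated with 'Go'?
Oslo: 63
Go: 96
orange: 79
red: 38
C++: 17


Looking up key 'Go'
Value: 96

96


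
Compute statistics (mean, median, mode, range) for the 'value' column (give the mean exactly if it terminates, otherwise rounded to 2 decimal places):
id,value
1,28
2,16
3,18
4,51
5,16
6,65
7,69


Data: [28, 16, 18, 51, 16, 65, 69]
Count: 7
Sum: 263
Mean: 263/7 ≈ 37.57 (rounded to 2 decimal places)
Sorted: [16, 16, 18, 28, 51, 65, 69]
Median: 28.0
Mode: 16 (2 times)
Range: 69 - 16 = 53
Min: 16, Max: 69

mean≈37.57, median=28.0, mode=16, range=53


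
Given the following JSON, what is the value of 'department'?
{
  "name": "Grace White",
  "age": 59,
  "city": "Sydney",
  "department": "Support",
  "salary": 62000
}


Looking up field 'department'
Value: Support

Support


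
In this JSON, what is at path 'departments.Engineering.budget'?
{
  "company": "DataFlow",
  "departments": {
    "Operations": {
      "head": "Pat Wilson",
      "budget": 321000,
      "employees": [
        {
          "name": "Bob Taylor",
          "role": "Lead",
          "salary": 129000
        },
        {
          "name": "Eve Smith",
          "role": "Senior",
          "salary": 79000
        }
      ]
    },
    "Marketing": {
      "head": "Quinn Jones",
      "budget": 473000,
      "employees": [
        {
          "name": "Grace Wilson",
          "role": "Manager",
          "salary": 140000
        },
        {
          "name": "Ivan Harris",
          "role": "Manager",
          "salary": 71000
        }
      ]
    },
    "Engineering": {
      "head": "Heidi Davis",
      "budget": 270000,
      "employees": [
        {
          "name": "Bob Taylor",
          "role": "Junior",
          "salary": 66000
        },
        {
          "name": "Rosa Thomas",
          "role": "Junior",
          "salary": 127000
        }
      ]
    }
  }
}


Path: departments.Engineering.budget

Navigate:
  -> departments
  -> Engineering
  -> budget = 270000

270000


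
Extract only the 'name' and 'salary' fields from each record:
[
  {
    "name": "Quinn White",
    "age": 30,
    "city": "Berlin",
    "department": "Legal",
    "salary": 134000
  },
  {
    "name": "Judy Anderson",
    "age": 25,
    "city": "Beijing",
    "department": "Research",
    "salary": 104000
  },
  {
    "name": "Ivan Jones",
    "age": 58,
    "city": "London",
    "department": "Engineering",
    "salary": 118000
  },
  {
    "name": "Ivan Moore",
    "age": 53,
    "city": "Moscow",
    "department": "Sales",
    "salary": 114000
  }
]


Original: 4 records with fields: name, age, city, department, salary
Keep: ['name', 'salary']
Drop: ['age', 'city', 'department']
Result: 4 records, 2 fields each

[
  {
    "name": "Quinn White",
    "salary": 134000
  },
  {
    "name": "Judy Anderson",
    "salary": 104000
  },
  {
    "name": "Ivan Jones",
    "salary": 118000
  },
  {
    "name": "Ivan Moore",
    "salary": 114000
  }
]


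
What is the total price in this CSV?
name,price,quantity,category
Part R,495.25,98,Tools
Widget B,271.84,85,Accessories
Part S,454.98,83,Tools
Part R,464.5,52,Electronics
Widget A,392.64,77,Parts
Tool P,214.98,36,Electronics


Computing total price:
Values: [495.25, 271.84, 454.98, 464.5, 392.64, 214.98]
Sum = 2294.19

2294.19


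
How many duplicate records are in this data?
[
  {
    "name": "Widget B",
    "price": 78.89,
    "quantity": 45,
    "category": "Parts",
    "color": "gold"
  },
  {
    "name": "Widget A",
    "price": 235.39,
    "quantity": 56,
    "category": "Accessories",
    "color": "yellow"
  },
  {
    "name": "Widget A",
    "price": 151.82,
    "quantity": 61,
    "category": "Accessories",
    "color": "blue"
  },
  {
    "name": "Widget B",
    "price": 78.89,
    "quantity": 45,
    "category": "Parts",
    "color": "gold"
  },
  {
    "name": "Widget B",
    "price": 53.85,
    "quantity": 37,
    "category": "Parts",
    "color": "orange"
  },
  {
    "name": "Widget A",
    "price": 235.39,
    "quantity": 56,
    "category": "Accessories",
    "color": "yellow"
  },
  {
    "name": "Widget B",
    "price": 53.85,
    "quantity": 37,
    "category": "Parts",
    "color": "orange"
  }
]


Checking 7 records for duplicates:

  Row 1: Widget B ($78.89, qty 45)
  Row 2: Widget A ($235.39, qty 56)
  Row 3: Widget A ($151.82, qty 61)
  Row 4: Widget B ($78.89, qty 45) <-- DUPLICATE
  Row 5: Widget B ($53.85, qty 37)
  Row 6: Widget A ($235.39, qty 56) <-- DUPLICATE
  Row 7: Widget B ($53.85, qty 37) <-- DUPLICATE

Duplicates found: 3
Unique records: 4

3 duplicates, 4 unique


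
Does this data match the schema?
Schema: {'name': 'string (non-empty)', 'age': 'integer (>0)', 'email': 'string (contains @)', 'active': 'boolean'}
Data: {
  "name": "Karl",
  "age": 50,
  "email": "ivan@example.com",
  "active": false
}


Validating each field against schema:
  name: OK (non-empty string)
  age: OK (positive integer)
  email: OK (string with @)
  active: OK (boolean)

Result: VALID

VALID


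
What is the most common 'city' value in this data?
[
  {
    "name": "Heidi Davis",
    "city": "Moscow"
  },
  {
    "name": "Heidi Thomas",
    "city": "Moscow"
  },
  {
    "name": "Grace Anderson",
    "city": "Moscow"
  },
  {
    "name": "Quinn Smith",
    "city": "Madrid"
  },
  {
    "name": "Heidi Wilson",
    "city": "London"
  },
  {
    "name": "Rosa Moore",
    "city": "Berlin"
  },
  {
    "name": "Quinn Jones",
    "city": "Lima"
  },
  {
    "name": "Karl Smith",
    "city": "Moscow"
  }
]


Counting 'city' values across 8 records:

  Moscow: 4 ####
  Madrid: 1 #
  London: 1 #
  Berlin: 1 #
  Lima: 1 #

Most common: Moscow (4 times)

Moscow (4 times)


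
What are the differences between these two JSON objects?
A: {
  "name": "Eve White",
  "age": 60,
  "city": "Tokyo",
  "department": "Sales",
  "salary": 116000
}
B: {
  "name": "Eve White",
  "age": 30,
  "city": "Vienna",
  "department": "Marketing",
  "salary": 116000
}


Comparing each field (in key order):
  name: same
  age: DIFFERENT
  city: DIFFERENT
  department: DIFFERENT
  salary: same
Differences:
  age: 60 -> 30
  city: Tokyo -> Vienna
  department: Sales -> Marketing

3 field(s) changed

3 changes: age, city, department


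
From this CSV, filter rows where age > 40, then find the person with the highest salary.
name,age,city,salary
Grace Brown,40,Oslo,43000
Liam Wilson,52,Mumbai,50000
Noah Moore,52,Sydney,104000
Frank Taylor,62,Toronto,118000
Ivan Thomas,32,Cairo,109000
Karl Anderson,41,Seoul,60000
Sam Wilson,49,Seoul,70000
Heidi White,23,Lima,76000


Filter: age > 40
Sort by: salary (descending)

Filtered records (5):
  Frank Taylor, age 62, salary $118000
  Noah Moore, age 52, salary $104000
  Sam Wilson, age 49, salary $70000
  Karl Anderson, age 41, salary $60000
  Liam Wilson, age 52, salary $50000

Highest salary: Frank Taylor ($118000)

Frank Taylor


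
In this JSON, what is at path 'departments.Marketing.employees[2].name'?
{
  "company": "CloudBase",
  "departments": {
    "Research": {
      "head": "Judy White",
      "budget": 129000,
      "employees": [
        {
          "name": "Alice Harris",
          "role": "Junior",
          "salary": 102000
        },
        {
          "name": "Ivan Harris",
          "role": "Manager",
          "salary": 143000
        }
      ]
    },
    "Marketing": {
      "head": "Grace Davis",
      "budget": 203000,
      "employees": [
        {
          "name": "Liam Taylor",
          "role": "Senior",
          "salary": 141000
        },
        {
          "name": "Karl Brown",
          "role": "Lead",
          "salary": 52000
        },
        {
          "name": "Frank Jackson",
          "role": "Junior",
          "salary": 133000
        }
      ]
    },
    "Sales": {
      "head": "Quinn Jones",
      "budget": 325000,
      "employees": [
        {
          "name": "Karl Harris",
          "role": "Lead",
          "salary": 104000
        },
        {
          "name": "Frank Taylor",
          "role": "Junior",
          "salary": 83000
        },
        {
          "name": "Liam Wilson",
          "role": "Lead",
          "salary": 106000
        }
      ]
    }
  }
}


Path: departments.Marketing.employees[2].name

Navigate:
  -> departments
  -> Marketing
  -> employees[2].name = 'Frank Jackson'

Frank Jackson


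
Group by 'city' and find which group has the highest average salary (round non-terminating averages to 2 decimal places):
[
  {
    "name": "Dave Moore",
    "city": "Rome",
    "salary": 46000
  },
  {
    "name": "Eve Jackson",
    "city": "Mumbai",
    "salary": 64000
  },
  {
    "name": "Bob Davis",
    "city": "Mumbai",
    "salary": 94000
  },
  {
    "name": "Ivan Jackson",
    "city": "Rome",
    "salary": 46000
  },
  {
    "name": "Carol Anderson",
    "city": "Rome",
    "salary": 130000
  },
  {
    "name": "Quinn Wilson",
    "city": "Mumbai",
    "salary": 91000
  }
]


Group by: city

Groups:
  Mumbai: 3 people, avg salary = 249000/3 = $83000
  Rome: 3 people, avg salary = 222000/3 = $74000

Highest average salary: Mumbai ($83000)

Mumbai ($83000)


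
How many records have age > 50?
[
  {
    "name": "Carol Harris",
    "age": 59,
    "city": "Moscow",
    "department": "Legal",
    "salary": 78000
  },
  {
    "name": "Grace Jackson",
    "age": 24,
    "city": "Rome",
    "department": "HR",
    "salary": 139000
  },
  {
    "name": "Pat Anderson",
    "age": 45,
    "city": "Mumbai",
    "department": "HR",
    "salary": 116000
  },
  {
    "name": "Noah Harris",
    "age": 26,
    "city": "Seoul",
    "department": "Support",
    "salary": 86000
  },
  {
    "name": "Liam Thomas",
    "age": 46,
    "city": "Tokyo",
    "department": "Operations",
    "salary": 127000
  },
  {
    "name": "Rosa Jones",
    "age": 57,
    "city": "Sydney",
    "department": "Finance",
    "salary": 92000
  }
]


Data: 6 records
Condition: age > 50

Checking each record:
  Carol Harris: 59 MATCH
  Grace Jackson: 24
  Pat Anderson: 45
  Noah Harris: 26
  Liam Thomas: 46
  Rosa Jones: 57 MATCH

Count: 2

2
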